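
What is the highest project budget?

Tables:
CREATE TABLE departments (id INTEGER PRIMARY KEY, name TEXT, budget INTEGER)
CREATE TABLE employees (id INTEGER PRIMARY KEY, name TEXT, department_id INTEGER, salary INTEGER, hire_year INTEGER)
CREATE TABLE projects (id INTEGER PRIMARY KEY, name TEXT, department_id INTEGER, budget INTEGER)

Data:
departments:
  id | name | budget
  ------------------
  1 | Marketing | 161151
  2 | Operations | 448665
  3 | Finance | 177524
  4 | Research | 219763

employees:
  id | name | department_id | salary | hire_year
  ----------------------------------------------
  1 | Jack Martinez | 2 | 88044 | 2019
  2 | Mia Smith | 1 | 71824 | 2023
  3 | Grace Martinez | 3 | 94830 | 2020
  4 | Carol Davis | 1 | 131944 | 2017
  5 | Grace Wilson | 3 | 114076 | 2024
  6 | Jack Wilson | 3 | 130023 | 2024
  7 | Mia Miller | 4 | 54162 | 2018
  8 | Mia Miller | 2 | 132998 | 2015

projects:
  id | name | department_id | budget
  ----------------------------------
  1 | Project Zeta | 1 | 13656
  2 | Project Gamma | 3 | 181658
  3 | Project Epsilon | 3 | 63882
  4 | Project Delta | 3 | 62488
SELECT MAX(budget) FROM projects

Execution result:
181658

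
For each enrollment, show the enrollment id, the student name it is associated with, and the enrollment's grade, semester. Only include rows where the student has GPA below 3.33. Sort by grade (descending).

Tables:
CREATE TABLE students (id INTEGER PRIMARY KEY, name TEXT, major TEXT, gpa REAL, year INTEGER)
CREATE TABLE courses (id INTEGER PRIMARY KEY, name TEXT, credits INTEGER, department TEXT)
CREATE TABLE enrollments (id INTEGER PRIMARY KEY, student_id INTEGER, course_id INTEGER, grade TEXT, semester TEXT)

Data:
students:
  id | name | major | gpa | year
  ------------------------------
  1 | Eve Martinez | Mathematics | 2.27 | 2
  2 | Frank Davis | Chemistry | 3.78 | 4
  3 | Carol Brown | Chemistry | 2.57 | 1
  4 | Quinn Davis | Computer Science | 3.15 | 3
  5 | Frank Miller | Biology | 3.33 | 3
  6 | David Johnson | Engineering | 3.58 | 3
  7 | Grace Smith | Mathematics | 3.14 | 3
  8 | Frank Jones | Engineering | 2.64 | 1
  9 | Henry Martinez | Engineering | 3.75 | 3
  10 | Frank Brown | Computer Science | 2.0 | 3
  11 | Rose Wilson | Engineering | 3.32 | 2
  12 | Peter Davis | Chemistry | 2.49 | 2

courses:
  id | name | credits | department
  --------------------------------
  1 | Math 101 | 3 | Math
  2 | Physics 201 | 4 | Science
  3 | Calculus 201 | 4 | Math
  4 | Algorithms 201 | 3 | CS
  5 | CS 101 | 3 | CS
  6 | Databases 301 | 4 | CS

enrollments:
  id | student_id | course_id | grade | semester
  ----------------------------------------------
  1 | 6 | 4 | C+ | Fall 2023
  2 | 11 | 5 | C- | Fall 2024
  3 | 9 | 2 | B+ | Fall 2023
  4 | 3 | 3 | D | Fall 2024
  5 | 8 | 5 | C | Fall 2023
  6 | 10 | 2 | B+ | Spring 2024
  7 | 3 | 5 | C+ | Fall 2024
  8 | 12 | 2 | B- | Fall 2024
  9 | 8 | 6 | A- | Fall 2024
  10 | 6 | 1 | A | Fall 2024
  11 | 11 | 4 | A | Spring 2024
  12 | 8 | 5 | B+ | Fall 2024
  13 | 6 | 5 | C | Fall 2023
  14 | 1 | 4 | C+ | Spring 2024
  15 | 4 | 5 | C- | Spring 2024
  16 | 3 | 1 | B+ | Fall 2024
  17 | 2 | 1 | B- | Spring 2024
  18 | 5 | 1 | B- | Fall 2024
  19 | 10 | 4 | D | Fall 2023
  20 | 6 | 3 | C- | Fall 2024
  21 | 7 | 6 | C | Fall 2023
SELECT c.id, p.name AS student, c.grade, c.semester FROM enrollments c JOIN students p ON c.student_id = p.id WHERE p.gpa < 3.33 ORDER BY c.grade DESC

Execution result:
id | student | grade | semester
4 | Carol Brown | D | Fall 2024
19 | Frank Brown | D | Fall 2023
2 | Rose Wilson | C- | Fall 2024
15 | Quinn Davis | C- | Spring 2024
7 | Carol Brown | C+ | Fall 2024
14 | Eve Martinez | C+ | Spring 2024
5 | Frank Jones | C | Fall 2023
21 | Grace Smith | C | Fall 2023
8 | Peter Davis | B- | Fall 2024
6 | Frank Brown | B+ | Spring 2024
12 | Frank Jones | B+ | Fall 2024
16 | Carol Brown | B+ | Fall 2024
9 | Frank Jones | A- | Fall 2024
11 | Rose Wilson | A | Spring 2024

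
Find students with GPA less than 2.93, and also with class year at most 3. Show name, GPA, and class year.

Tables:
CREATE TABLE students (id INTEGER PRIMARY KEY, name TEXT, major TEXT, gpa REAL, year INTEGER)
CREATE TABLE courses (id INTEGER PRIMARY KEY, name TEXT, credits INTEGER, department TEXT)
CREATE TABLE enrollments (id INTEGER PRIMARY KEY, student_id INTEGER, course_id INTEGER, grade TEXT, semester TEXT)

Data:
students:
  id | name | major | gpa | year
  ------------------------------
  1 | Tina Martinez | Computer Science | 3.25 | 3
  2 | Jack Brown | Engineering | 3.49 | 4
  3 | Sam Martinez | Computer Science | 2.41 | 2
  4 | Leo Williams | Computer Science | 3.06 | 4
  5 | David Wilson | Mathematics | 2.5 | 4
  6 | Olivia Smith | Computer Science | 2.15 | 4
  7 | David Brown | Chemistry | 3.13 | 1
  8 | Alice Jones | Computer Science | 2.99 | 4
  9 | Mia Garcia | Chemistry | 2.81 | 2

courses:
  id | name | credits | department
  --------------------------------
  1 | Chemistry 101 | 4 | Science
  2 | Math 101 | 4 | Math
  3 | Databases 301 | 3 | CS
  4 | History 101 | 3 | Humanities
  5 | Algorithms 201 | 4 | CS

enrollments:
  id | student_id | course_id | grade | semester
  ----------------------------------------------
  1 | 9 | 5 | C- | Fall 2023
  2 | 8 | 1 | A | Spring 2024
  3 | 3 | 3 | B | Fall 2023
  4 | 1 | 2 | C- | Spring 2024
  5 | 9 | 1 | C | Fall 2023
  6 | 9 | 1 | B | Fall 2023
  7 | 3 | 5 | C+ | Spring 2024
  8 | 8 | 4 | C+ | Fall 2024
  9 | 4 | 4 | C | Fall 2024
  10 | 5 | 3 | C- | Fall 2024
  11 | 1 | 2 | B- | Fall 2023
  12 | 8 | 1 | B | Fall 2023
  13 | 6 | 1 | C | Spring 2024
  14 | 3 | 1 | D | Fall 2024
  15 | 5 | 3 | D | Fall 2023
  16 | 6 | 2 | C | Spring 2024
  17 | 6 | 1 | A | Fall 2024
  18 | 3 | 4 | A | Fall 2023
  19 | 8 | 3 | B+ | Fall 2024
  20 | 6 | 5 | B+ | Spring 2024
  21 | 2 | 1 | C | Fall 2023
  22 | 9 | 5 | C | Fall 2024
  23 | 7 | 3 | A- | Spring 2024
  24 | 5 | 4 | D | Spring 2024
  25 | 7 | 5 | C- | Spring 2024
SELECT name, gpa, year FROM students WHERE gpa < 2.93 AND year <= 3

Execution result:
name | gpa | year
Sam Martinez | 2.41 | 2
Mia Garcia | 2.81 | 2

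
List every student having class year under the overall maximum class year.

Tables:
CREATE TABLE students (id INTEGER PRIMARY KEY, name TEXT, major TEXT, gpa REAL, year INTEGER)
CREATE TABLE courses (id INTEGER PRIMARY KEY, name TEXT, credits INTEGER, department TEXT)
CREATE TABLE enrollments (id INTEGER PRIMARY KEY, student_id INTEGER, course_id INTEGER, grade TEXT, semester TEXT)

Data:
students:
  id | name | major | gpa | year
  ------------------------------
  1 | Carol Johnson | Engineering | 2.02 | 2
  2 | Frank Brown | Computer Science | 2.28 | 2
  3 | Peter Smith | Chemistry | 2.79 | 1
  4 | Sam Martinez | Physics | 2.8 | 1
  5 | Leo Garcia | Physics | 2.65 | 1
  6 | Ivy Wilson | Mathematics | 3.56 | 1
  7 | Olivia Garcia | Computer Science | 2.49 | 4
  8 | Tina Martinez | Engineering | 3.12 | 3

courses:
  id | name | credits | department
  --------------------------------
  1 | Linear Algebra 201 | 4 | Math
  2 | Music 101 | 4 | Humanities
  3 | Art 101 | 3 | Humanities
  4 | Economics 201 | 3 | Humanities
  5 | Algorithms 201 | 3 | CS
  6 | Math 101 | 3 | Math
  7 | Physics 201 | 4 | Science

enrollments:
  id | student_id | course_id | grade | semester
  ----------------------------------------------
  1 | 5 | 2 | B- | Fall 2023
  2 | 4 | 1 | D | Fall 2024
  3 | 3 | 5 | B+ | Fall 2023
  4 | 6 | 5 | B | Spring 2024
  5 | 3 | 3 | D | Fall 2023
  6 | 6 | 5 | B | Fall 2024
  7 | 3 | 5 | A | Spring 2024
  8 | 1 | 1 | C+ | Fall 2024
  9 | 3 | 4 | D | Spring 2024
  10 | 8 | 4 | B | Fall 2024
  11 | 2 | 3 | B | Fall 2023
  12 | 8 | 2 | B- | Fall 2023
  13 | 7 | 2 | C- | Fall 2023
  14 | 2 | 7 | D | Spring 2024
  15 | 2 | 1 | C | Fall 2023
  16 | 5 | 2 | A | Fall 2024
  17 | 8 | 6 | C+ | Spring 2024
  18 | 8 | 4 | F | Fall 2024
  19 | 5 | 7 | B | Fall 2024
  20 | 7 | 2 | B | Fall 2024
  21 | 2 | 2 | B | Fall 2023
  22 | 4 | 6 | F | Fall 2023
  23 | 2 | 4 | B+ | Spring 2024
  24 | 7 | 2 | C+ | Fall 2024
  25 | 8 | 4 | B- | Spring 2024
SELECT name, year FROM students WHERE year < (SELECT MAX(year) FROM students)

Execution result:
name | year
Carol Johnson | 2
Frank Brown | 2
Peter Smith | 1
Sam Martinez | 1
Leo Garcia | 1
Ivy Wilson | 1
Tina Martinez | 3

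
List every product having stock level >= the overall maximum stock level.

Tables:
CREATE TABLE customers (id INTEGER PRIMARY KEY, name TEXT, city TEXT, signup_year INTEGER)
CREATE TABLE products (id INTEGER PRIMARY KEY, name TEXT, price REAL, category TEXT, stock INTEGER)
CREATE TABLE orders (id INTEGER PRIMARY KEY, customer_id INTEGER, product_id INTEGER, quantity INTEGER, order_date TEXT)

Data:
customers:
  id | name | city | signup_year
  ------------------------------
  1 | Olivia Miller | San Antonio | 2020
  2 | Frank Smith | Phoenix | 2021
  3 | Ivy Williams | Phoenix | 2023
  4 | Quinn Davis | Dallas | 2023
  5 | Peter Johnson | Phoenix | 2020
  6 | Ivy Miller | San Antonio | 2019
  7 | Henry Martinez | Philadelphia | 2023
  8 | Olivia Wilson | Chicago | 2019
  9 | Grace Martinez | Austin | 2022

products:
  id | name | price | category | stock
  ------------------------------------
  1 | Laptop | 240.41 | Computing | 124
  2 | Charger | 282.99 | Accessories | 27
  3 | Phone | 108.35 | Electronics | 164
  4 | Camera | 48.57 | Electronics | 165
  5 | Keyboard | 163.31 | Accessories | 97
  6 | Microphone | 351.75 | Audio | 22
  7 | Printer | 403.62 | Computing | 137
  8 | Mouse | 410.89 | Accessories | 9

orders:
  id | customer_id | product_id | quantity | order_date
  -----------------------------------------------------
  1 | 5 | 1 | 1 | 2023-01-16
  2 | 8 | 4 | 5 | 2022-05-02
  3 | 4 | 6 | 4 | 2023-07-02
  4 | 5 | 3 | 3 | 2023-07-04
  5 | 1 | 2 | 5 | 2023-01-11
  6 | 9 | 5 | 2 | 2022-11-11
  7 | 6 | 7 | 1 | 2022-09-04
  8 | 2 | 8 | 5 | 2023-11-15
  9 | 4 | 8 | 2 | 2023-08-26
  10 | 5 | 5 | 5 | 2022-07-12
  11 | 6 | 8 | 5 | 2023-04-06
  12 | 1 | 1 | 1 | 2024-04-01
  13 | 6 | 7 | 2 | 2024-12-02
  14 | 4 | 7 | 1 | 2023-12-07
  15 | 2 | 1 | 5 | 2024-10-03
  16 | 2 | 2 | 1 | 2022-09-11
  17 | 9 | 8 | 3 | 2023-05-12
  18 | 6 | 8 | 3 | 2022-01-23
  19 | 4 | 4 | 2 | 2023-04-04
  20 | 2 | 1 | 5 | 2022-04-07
SELECT name, stock FROM products WHERE stock >= (SELECT MAX(stock) FROM products)

Execution result:
name | stock
Camera | 165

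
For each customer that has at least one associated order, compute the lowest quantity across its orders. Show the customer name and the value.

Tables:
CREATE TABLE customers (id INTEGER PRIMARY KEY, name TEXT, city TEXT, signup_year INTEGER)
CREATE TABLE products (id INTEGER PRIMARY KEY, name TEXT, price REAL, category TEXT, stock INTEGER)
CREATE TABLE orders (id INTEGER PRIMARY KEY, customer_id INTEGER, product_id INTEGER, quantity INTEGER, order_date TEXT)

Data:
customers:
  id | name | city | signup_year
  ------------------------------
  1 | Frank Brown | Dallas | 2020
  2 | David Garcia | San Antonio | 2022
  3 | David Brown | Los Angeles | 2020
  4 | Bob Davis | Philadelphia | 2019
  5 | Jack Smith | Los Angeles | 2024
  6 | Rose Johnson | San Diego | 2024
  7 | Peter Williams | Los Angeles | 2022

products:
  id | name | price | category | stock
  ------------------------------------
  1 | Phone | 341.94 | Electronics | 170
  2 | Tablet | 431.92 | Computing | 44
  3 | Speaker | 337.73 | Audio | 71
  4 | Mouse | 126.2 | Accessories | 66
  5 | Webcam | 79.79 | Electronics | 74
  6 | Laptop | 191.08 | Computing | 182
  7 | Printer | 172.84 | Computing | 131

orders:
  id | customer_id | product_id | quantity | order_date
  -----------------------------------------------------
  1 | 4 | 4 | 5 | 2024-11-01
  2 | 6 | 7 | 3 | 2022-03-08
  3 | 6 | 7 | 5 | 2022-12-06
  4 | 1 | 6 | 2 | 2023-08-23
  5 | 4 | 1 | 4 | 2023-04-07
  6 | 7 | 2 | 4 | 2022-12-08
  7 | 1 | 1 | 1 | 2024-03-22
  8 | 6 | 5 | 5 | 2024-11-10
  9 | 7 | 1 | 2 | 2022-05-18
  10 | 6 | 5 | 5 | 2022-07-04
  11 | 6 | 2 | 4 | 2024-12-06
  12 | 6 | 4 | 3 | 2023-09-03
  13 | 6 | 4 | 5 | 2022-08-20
SELECT p.name, MIN(c.quantity) AS min_quantity FROM orders c JOIN customers p ON c.customer_id = p.id GROUP BY p.id, p.name

Execution result:
name | min_quantity
Frank Brown | 1
Bob Davis | 4
Rose Johnson | 3
Peter Williams | 2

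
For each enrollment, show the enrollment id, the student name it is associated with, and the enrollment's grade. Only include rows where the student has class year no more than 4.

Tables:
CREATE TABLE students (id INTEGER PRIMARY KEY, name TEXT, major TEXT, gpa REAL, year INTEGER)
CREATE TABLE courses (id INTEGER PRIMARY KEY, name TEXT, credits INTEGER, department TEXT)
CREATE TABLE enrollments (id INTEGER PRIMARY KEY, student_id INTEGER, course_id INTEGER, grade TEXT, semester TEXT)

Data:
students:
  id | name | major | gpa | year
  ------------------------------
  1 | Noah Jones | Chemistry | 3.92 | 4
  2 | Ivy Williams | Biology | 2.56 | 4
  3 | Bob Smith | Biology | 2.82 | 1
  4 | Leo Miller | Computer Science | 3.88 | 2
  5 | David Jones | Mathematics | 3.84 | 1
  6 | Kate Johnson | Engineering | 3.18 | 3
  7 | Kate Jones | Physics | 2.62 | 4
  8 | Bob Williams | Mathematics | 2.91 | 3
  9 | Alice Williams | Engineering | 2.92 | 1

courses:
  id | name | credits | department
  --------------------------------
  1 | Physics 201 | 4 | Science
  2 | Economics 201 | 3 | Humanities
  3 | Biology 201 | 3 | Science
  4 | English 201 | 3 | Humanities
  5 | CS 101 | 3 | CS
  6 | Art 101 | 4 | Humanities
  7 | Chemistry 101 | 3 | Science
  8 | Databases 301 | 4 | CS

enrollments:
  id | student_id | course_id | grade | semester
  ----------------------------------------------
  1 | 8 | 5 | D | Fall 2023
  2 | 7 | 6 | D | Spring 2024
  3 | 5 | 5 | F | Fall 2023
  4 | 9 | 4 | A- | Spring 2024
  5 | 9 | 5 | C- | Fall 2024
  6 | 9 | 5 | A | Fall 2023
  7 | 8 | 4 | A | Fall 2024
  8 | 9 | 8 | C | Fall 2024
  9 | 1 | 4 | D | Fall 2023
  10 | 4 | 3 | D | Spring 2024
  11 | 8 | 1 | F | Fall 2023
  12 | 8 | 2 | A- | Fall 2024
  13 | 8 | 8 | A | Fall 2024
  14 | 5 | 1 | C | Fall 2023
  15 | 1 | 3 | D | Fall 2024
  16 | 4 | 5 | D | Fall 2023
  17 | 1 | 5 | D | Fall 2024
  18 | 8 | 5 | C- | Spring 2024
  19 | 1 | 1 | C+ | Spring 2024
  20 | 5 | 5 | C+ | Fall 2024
SELECT c.id, p.name AS student, c.grade FROM enrollments c JOIN students p ON c.student_id = p.id WHERE p.year <= 4

Execution result:
id | student | grade
1 | Bob Williams | D
2 | Kate Jones | D
3 | David Jones | F
4 | Alice Williams | A-
5 | Alice Williams | C-
6 | Alice Williams | A
7 | Bob Williams | A
8 | Alice Williams | C
9 | Noah Jones | D
10 | Leo Miller | D
11 | Bob Williams | F
12 | Bob Williams | A-
13 | Bob Williams | A
14 | David Jones | C
15 | Noah Jones | D
16 | Leo Miller | D
17 | Noah Jones | D
18 | Bob Williams | C-
19 | Noah Jones | C+
20 | David Jones | C+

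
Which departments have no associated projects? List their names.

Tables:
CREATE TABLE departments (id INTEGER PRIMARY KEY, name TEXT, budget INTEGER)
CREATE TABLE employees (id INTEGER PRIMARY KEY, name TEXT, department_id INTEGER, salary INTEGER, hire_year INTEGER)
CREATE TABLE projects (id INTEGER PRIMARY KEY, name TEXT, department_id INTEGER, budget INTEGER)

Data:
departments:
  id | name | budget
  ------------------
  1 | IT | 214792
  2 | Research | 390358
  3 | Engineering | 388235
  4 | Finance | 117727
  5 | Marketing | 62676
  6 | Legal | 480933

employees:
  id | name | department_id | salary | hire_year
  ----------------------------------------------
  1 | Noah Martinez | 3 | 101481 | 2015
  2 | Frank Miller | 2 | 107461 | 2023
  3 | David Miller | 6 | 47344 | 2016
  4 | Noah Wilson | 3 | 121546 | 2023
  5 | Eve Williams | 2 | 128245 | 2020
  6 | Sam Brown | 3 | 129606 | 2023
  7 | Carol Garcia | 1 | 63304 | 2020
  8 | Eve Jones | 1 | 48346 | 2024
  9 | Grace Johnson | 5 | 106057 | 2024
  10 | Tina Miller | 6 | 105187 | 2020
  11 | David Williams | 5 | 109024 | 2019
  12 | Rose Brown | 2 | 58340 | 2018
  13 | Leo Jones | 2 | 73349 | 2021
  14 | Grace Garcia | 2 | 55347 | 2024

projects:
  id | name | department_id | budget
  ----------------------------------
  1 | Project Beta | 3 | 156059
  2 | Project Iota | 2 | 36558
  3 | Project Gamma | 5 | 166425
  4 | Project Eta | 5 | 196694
SELECT p.name FROM departments p LEFT JOIN projects c ON c.department_id = p.id WHERE c.id IS NULL

Execution result:
name
IT
Finance
Legal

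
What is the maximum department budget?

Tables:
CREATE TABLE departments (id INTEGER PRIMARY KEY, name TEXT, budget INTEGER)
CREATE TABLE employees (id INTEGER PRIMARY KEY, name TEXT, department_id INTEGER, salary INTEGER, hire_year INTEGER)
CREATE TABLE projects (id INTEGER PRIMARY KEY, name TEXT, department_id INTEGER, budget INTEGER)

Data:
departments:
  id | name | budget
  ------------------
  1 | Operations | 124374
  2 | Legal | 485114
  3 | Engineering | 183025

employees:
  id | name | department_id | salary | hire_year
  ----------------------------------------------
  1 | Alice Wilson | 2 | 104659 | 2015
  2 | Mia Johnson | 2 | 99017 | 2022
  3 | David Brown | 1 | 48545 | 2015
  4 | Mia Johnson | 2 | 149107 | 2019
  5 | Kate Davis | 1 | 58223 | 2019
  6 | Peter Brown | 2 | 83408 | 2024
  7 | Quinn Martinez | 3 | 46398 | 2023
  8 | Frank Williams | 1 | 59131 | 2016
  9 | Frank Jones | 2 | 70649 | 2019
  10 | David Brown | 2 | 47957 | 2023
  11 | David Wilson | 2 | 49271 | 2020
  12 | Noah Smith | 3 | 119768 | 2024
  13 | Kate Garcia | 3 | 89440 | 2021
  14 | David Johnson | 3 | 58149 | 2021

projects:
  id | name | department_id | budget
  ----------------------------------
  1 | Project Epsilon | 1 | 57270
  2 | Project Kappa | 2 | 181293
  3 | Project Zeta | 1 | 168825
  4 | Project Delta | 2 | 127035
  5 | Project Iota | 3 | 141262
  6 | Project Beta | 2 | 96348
SELECT MAX(budget) FROM departments

Execution result:
485114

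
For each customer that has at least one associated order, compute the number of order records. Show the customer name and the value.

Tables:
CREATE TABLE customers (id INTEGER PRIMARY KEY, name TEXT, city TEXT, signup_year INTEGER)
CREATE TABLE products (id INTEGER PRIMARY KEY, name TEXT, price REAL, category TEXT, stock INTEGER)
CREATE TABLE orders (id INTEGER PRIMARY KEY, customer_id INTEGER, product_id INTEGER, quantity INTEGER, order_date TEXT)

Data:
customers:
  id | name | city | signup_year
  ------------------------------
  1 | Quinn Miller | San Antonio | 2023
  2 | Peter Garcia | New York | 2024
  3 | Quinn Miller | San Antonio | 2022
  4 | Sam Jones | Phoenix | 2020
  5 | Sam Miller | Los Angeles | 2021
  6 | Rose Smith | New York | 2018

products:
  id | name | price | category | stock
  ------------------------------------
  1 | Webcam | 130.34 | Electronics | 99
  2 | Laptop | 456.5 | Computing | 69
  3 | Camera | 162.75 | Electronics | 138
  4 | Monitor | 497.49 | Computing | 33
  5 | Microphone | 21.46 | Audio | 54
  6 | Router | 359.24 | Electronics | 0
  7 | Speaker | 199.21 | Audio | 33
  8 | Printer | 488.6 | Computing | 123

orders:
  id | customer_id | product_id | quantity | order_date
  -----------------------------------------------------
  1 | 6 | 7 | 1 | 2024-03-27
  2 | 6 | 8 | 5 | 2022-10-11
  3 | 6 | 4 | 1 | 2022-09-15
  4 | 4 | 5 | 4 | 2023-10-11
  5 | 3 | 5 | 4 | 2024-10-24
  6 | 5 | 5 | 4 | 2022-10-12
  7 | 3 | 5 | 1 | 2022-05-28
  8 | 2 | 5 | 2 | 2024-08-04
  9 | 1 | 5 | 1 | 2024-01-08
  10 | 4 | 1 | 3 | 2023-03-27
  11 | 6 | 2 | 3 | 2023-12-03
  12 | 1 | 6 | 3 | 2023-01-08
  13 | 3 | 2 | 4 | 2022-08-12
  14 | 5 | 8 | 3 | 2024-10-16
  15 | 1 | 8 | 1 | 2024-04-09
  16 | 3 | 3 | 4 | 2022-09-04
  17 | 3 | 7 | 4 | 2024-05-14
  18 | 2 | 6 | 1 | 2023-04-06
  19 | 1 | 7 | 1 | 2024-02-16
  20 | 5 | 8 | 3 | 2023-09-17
SELECT p.name, COUNT(*) AS n FROM orders c JOIN customers p ON c.customer_id = p.id GROUP BY p.id, p.name

Execution result:
name | n
Quinn Miller | 4
Peter Garcia | 2
Quinn Miller | 5
Sam Jones | 2
Sam Miller | 3
Rose Smith | 4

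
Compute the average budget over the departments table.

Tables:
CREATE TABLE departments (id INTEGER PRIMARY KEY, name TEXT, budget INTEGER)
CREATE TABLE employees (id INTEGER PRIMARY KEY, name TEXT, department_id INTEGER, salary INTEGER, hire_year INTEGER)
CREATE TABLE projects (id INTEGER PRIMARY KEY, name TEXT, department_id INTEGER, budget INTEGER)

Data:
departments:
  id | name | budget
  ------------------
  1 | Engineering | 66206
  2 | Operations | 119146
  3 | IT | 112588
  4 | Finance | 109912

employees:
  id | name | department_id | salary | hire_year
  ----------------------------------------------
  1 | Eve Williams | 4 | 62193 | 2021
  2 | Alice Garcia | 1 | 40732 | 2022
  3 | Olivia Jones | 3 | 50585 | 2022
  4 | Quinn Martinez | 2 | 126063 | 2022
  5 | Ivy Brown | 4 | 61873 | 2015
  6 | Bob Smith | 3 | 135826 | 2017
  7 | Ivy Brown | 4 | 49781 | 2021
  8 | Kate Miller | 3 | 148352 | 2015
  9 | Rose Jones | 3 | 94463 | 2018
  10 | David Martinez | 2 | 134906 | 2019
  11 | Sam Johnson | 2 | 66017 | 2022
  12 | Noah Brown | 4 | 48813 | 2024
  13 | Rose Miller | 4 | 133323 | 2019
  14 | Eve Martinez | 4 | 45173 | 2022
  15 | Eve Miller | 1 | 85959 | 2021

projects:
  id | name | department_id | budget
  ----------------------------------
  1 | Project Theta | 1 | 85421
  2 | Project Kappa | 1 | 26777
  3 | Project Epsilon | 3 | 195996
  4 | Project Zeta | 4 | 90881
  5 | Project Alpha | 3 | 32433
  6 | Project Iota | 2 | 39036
SELECT AVG(budget) FROM departments

Execution result:
101963.00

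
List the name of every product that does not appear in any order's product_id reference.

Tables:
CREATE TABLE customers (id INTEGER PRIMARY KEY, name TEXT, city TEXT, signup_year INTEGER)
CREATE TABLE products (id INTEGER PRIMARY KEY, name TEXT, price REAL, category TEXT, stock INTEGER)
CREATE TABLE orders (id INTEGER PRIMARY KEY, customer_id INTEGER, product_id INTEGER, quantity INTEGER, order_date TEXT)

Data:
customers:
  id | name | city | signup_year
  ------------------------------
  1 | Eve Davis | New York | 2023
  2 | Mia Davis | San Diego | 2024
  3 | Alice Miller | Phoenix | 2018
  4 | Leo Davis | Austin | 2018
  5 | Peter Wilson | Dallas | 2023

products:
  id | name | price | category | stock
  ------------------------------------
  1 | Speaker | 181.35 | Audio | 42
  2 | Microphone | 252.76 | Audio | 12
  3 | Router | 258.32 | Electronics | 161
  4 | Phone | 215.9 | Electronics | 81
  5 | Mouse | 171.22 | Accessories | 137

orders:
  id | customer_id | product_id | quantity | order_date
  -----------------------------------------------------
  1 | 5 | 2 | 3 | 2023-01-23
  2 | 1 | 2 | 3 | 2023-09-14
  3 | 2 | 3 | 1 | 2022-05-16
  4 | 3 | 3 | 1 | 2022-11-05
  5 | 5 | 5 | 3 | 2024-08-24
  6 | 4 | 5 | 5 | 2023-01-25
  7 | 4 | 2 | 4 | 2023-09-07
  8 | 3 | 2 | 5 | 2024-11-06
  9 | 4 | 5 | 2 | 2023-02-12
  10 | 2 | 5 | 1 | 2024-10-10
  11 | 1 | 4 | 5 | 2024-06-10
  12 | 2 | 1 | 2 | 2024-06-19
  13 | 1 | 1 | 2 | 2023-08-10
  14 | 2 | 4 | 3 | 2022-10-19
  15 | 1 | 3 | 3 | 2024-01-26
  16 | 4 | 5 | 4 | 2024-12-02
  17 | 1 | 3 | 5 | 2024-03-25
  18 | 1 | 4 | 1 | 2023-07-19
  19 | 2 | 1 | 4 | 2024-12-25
SELECT p.name FROM products p LEFT JOIN orders c ON c.product_id = p.id WHERE c.id IS NULL

Execution result:
(no rows)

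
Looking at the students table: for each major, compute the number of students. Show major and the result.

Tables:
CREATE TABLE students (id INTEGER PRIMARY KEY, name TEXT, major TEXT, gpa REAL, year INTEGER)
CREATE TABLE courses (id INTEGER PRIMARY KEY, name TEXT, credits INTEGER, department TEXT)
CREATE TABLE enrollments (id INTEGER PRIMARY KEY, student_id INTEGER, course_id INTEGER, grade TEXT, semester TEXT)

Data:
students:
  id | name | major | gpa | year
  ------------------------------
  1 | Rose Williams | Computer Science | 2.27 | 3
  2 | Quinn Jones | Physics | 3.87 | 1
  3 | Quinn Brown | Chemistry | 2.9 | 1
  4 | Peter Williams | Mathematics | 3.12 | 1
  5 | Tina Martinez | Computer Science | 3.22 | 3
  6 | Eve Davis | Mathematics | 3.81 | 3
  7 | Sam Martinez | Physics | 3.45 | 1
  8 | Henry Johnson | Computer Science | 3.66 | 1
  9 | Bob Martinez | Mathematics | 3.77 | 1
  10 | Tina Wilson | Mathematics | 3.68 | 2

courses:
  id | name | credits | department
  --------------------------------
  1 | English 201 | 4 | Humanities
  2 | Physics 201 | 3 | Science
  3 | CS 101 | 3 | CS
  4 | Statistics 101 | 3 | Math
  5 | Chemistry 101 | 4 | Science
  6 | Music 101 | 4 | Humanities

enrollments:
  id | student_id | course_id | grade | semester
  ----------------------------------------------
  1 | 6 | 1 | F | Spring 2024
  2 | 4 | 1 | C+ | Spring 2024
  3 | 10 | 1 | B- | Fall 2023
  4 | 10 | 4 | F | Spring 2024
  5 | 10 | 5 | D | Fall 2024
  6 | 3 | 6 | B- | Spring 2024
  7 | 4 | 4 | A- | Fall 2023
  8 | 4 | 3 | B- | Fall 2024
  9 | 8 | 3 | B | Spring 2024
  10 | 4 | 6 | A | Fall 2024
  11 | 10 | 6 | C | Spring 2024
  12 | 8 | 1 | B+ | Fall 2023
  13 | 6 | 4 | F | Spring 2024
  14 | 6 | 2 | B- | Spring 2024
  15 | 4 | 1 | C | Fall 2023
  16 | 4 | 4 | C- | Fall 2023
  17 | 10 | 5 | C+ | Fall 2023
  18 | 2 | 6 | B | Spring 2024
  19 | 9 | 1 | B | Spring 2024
SELECT major, COUNT(*) AS n FROM students GROUP BY major

Execution result:
major | n
Chemistry | 1
Computer Science | 3
Mathematics | 4
Physics | 2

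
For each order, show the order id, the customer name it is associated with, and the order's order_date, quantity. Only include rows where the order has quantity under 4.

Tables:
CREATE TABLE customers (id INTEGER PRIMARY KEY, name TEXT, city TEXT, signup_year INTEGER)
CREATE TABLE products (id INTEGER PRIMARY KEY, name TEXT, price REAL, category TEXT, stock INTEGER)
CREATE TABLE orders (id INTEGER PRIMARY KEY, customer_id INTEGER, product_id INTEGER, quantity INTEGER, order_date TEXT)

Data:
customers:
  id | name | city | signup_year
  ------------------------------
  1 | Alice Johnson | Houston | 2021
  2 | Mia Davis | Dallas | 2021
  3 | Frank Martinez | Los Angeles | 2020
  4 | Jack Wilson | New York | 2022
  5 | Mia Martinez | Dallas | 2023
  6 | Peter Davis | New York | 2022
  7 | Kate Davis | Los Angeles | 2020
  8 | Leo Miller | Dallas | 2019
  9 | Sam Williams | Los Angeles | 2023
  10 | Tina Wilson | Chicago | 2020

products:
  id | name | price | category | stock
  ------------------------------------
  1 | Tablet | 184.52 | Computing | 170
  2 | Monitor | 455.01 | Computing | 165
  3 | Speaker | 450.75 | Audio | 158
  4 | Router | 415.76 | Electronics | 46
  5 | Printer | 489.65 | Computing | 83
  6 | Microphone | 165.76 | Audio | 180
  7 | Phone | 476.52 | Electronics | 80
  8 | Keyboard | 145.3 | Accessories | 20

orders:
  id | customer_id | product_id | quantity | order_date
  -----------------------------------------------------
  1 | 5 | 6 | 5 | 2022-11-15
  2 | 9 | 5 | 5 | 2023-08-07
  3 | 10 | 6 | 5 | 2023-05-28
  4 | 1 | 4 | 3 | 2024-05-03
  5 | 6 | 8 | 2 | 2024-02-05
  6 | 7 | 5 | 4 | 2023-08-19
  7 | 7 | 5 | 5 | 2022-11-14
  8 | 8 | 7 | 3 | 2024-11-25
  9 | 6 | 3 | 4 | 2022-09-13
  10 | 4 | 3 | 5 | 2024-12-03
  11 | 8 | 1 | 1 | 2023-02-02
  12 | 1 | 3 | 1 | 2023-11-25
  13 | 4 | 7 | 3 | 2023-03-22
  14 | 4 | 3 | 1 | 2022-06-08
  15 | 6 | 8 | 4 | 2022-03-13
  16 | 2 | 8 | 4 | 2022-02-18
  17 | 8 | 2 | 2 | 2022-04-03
SELECT c.id, p.name AS customer, c.order_date, c.quantity FROM orders c JOIN customers p ON c.customer_id = p.id WHERE c.quantity < 4

Execution result:
id | customer | order_date | quantity
4 | Alice Johnson | 2024-05-03 | 3
5 | Peter Davis | 2024-02-05 | 2
8 | Leo Miller | 2024-11-25 | 3
11 | Leo Miller | 2023-02-02 | 1
12 | Alice Johnson | 2023-11-25 | 1
13 | Jack Wilson | 2023-03-22 | 3
14 | Jack Wilson | 2022-06-08 | 1
17 | Leo Miller | 2022-04-03 | 2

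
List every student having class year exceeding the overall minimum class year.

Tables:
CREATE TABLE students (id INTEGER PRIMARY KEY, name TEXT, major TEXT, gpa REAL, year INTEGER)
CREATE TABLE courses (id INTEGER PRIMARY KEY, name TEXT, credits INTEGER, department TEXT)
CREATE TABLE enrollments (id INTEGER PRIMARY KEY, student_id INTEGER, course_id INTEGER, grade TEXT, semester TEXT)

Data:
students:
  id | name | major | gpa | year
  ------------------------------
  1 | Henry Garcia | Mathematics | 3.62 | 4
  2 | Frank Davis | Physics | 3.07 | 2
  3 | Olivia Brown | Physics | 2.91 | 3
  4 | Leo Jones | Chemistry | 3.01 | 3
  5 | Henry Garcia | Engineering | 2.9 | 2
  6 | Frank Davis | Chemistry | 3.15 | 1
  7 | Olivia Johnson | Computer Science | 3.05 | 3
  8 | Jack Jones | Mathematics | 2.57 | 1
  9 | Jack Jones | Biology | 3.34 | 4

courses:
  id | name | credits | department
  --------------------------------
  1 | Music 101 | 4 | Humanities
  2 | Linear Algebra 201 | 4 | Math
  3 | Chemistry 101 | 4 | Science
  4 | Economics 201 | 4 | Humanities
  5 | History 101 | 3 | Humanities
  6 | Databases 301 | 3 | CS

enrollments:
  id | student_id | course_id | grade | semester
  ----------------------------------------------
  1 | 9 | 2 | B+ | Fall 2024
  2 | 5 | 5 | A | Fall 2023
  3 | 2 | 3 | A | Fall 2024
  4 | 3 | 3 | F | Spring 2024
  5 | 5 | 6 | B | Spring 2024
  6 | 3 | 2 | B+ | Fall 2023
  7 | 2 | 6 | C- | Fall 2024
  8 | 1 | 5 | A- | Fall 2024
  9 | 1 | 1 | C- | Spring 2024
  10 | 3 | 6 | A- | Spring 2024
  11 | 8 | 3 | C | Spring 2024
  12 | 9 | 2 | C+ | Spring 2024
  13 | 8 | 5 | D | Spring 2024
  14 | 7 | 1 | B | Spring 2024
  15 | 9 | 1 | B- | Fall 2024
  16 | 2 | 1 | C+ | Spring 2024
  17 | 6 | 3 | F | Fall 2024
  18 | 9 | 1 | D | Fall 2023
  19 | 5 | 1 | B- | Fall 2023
SELECT name, year FROM students WHERE year > (SELECT MIN(year) FROM students)

Execution result:
name | year
Henry Garcia | 4
Frank Davis | 2
Olivia Brown | 3
Leo Jones | 3
Henry Garcia | 2
Olivia Johnson | 3
Jack Jones | 4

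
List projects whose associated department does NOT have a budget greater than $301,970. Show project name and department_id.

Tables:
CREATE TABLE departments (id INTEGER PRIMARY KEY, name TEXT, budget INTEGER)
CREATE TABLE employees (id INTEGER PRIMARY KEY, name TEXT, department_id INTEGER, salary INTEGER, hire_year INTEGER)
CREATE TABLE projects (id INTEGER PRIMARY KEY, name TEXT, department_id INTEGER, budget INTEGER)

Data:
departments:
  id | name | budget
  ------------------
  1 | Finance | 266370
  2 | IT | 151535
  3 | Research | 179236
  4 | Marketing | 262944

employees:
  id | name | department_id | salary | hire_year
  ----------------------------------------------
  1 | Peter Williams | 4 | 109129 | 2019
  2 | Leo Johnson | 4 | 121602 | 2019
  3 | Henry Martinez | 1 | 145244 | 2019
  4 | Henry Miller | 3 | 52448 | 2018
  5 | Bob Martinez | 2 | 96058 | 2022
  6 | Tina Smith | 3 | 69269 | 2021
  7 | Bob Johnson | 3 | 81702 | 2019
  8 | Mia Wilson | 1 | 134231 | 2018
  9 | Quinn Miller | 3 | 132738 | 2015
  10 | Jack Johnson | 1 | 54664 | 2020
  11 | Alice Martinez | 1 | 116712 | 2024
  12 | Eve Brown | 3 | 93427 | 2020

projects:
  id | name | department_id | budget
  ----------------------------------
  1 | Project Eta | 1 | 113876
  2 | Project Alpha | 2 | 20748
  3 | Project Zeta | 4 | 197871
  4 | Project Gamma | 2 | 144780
SELECT name, department_id FROM projects WHERE department_id NOT IN (SELECT id FROM departments WHERE budget > 301970)

Execution result:
name | department_id
Project Eta | 1
Project Alpha | 2
Project Zeta | 4
Project Gamma | 2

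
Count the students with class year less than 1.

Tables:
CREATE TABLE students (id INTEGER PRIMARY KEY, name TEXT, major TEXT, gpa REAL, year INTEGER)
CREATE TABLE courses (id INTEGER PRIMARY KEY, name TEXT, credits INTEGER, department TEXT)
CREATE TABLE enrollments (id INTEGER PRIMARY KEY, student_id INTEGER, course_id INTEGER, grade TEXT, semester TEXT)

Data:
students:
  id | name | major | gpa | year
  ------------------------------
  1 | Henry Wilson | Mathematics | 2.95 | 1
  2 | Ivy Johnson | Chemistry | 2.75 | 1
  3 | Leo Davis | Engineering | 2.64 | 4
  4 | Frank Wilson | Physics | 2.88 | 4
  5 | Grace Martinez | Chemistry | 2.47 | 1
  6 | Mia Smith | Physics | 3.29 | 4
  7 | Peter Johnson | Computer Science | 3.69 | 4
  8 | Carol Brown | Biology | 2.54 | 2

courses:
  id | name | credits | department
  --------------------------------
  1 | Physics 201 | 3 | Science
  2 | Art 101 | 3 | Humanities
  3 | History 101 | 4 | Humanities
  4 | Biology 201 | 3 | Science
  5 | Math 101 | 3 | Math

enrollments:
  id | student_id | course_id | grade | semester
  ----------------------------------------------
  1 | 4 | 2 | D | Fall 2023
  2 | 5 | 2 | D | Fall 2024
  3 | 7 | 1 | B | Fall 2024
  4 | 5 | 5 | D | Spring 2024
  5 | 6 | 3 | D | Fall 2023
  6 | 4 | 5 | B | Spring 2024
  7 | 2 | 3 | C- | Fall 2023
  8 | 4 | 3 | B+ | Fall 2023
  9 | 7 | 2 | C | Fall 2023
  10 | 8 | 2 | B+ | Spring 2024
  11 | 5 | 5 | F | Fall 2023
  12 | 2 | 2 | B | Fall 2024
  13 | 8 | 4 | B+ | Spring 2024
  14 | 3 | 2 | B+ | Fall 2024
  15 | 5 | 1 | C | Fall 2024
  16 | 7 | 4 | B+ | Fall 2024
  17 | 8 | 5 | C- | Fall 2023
SELECT COUNT(*) FROM students WHERE year < 1

Execution result:
0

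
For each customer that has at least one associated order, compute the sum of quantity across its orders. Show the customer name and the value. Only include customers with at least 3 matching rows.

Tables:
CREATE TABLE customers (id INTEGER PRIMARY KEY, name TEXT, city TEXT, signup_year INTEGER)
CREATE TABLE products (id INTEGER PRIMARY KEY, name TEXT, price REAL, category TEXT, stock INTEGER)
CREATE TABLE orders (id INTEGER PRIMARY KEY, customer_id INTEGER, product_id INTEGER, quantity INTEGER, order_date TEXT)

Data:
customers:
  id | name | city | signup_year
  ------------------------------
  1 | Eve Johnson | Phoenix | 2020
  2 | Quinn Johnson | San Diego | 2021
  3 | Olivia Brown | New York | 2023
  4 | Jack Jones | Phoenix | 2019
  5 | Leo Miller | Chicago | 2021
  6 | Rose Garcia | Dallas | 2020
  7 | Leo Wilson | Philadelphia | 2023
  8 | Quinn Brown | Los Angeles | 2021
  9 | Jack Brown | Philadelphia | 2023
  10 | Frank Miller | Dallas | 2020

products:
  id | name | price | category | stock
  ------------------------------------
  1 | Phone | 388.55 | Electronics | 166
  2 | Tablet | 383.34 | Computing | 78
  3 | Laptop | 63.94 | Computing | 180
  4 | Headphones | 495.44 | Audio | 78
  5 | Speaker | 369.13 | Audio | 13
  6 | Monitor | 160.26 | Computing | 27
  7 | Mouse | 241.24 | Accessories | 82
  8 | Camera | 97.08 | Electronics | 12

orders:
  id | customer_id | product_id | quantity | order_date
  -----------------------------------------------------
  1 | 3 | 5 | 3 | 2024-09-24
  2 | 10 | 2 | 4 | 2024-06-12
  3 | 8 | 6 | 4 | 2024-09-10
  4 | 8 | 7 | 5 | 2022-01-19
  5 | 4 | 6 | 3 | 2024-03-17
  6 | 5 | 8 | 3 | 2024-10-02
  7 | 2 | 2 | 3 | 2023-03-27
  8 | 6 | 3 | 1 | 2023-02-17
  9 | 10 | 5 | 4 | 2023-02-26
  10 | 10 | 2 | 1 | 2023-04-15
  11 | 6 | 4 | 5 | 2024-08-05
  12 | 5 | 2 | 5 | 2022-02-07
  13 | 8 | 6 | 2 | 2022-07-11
SELECT p.name, SUM(c.quantity) AS sum_quantity FROM orders c JOIN customers p ON c.customer_id = p.id GROUP BY p.id, p.name HAVING COUNT(*) >= 3

Execution result:
name | sum_quantity
Quinn Brown | 11
Frank Miller | 9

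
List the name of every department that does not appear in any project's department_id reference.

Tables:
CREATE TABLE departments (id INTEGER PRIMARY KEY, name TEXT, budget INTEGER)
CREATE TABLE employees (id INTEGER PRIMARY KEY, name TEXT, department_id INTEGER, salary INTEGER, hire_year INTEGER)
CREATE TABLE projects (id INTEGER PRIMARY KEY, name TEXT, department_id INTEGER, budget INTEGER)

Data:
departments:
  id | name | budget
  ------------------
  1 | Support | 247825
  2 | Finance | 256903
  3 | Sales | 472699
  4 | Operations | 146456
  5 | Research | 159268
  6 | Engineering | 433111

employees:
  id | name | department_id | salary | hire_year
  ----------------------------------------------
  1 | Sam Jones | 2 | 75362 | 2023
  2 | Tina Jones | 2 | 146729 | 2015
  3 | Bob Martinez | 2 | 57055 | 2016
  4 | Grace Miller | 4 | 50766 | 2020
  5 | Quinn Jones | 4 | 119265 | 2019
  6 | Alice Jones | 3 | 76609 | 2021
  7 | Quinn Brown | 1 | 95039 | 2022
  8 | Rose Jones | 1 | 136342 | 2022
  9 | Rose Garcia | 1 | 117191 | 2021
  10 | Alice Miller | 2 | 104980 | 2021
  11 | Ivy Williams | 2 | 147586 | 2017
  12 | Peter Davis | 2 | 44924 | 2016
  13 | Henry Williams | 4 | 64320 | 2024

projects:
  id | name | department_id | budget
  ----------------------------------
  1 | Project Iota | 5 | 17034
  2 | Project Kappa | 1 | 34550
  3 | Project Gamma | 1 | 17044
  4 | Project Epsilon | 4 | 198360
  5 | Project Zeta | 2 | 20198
SELECT p.name FROM departments p LEFT JOIN projects c ON c.department_id = p.id WHERE c.id IS NULL

Execution result:
name
Sales
Engineering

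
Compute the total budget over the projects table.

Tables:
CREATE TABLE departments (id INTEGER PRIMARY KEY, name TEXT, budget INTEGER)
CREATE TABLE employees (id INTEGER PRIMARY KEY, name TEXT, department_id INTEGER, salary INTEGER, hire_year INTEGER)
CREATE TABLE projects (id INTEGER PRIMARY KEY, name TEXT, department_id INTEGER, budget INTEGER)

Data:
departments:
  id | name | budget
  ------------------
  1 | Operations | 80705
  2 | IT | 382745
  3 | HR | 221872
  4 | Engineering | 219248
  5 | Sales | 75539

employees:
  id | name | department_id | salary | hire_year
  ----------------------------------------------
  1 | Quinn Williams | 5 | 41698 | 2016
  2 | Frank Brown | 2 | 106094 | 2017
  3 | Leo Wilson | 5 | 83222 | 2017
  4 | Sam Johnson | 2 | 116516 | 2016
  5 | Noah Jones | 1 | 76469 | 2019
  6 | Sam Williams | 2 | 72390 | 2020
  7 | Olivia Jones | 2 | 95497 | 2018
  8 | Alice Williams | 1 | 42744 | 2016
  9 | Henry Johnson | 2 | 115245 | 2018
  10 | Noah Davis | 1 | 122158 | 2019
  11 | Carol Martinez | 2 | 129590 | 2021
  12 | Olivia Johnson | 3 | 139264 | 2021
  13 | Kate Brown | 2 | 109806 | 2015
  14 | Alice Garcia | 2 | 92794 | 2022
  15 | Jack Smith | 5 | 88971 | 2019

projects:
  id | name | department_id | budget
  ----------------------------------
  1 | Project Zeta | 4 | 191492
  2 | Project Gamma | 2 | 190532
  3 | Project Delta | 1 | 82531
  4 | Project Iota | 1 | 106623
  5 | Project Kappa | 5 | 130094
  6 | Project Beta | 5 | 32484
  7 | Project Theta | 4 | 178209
SELECT SUM(budget) FROM projects

Execution result:
911965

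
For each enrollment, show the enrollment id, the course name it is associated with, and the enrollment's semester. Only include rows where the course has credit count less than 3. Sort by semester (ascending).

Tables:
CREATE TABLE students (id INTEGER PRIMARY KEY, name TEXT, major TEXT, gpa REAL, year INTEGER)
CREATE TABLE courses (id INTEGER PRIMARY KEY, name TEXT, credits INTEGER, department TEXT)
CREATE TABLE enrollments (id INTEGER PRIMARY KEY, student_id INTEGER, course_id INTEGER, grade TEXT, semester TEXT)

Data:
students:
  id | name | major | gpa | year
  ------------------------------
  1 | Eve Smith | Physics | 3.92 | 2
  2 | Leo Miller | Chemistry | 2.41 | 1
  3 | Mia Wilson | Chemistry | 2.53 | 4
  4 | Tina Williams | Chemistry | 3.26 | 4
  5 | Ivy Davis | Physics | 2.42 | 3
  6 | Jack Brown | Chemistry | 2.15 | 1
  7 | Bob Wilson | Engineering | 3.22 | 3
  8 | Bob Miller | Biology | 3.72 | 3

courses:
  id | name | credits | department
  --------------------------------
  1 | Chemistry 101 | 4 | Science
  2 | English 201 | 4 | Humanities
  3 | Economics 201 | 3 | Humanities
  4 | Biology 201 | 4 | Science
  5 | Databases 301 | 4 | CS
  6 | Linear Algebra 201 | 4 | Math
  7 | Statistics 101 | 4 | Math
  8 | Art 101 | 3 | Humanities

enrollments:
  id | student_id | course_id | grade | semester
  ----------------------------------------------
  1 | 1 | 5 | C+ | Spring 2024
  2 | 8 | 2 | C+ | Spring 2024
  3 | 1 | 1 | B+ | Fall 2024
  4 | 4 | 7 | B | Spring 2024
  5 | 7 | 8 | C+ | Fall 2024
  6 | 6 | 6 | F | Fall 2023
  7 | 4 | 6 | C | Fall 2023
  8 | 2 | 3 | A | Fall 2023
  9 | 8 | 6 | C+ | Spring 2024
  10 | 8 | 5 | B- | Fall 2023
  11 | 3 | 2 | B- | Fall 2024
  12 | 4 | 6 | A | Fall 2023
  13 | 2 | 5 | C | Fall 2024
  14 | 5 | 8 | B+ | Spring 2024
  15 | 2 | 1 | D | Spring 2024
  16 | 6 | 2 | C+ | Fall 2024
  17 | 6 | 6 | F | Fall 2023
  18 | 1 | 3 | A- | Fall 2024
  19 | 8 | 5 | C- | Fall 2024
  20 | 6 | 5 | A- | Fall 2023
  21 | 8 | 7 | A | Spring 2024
SELECT c.id, p.name AS course, c.semester FROM enrollments c JOIN courses p ON c.course_id = p.id WHERE p.credits < 3 ORDER BY c.semester ASC

Execution result:
(no rows)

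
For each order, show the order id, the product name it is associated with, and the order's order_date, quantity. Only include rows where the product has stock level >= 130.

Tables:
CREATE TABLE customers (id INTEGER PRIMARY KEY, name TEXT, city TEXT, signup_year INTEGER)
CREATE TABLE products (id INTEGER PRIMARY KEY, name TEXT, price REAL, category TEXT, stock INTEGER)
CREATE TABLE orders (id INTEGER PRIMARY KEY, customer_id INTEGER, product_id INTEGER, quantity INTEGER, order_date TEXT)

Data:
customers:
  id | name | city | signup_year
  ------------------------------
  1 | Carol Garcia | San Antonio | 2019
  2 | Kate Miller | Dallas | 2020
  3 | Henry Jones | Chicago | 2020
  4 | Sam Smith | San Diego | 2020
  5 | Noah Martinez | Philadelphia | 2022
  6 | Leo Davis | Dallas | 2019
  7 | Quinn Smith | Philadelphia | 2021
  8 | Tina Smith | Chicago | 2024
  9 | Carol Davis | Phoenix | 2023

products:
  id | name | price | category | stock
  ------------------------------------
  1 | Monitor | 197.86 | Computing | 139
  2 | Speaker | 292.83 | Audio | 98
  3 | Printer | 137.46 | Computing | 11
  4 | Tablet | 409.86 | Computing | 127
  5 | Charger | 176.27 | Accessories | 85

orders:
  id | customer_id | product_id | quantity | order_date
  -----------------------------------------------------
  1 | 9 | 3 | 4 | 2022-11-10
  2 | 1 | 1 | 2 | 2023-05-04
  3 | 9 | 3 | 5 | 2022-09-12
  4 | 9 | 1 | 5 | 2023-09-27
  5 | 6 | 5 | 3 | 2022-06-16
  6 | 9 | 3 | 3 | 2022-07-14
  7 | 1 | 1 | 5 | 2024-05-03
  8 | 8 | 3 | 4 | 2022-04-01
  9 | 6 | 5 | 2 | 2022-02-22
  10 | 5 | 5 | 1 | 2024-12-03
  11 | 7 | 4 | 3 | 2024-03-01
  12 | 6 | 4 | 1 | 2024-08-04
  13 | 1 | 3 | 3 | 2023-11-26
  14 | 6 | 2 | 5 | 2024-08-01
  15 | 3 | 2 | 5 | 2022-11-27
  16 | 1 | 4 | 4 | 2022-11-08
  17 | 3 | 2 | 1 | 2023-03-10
SELECT c.id, p.name AS product, c.order_date, c.quantity FROM orders c JOIN products p ON c.product_id = p.id WHERE p.stock >= 130

Execution result:
id | product | order_date | quantity
2 | Monitor | 2023-05-04 | 2
4 | Monitor | 2023-09-27 | 5
7 | Monitor | 2024-05-03 | 5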